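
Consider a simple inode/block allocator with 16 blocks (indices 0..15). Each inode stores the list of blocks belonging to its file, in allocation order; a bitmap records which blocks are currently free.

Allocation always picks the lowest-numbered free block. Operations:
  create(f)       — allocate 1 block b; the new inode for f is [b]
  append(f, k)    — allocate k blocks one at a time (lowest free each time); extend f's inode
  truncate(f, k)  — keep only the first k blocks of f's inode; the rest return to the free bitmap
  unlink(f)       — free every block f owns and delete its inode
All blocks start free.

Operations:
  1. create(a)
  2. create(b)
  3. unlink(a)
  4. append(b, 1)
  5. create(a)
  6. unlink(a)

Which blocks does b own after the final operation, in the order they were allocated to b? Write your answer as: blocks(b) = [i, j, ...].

blocks(b) = [1, 0]

  1. create(a)  ⇒  F...............  {a→[0]}
  2. create(b)  ⇒  FF..............  {a→[0]; b→[1]}
  3. unlink(a)  ⇒  .F..............  {b→[1]}
  4. append(b, 1)  ⇒  FF..............  {b→[1, 0]}
  5. create(a)  ⇒  FFF.............  {a→[2]; b→[1, 0]}
  6. unlink(a)  ⇒  FF..............  {b→[1, 0]}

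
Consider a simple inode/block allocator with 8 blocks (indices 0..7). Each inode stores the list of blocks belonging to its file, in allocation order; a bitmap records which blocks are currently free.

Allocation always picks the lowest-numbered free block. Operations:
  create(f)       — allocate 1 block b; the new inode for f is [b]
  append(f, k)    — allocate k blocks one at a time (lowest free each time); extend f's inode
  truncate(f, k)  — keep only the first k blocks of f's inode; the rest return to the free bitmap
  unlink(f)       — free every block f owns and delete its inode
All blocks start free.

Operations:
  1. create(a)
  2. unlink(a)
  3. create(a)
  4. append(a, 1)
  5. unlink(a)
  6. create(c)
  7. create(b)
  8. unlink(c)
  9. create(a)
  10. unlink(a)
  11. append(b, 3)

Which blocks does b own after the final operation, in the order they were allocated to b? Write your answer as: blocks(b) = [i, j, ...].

blocks(b) = [1, 0, 2, 3]

[1] create(a) — a=0 (map F.......)
[2] unlink(a) —  (map ........)
[3] create(a) — a=0 (map F.......)
[4] append(a, 1) — a=0,1 (map FF......)
[5] unlink(a) —  (map ........)
[6] create(c) — c=0 (map F.......)
[7] create(b) — b=1 c=0 (map FF......)
[8] unlink(c) — b=1 (map .F......)
[9] create(a) — a=0 b=1 (map FF......)
[10] unlink(a) — b=1 (map .F......)
[11] append(b, 3) — b=1,0,2,3 (map FFFF....)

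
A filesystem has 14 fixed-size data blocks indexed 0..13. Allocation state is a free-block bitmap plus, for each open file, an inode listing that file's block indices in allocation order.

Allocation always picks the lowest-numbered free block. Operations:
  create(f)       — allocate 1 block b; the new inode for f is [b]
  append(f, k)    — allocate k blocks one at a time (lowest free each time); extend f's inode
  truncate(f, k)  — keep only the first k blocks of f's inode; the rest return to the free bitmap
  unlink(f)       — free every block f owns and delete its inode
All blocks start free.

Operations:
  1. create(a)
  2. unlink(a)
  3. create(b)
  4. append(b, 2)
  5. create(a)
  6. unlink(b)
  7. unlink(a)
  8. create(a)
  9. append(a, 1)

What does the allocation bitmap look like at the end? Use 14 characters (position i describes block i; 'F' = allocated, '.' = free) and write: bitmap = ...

bitmap = FF............

[1] create(a) — a=0 (map F.............)
[2] unlink(a) —  (map ..............)
[3] create(b) — b=0 (map F.............)
[4] append(b, 2) — b=0,1,2 (map FFF...........)
[5] create(a) — a=3 b=0,1,2 (map FFFF..........)
[6] unlink(b) — a=3 (map ...F..........)
[7] unlink(a) —  (map ..............)
[8] create(a) — a=0 (map F.............)
[9] append(a, 1) — a=0,1 (map FF............)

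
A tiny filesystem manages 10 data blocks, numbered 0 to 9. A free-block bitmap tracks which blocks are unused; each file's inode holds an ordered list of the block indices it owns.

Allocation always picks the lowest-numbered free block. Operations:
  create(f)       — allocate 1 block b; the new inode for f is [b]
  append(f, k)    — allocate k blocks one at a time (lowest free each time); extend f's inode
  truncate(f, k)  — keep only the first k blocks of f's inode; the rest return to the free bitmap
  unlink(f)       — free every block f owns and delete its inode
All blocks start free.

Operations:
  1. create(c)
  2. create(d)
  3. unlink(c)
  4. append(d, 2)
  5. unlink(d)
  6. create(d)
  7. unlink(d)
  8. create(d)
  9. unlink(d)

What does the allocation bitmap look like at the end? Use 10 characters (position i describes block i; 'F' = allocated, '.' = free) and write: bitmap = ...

bitmap = ..........

  1. create(c)  ⇒  F.........  {c→[0]}
  2. create(d)  ⇒  FF........  {c→[0]; d→[1]}
  3. unlink(c)  ⇒  .F........  {d→[1]}
  4. append(d, 2)  ⇒  FFF.......  {d→[1, 0, 2]}
  5. unlink(d)  ⇒  ..........  {}
  6. create(d)  ⇒  F.........  {d→[0]}
  7. unlink(d)  ⇒  ..........  {}
  8. create(d)  ⇒  F.........  {d→[0]}
  9. unlink(d)  ⇒  ..........  {}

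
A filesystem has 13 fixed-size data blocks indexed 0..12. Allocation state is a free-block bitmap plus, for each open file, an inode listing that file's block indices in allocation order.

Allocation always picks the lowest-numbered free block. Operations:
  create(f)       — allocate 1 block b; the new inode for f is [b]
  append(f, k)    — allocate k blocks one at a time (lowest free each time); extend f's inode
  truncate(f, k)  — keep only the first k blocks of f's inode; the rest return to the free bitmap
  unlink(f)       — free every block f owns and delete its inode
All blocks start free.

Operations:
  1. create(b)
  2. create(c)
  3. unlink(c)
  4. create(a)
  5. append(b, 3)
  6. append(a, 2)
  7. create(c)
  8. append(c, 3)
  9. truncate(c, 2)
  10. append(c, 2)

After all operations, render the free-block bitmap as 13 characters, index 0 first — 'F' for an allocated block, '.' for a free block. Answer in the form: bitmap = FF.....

bitmap = FFFFFFFFFFF..

create(b): bitmap=F............ | b=[0]
create(c): bitmap=FF........... | b=[0] c=[1]
unlink(c): bitmap=F............ | b=[0]
create(a): bitmap=FF........... | a=[1] b=[0]
append(b, 3): bitmap=FFFFF........ | a=[1] b=[0, 2, 3, 4]
append(a, 2): bitmap=FFFFFFF...... | a=[1, 5, 6] b=[0, 2, 3, 4]
create(c): bitmap=FFFFFFFF..... | a=[1, 5, 6] b=[0, 2, 3, 4] c=[7]
append(c, 3): bitmap=FFFFFFFFFFF.. | a=[1, 5, 6] b=[0, 2, 3, 4] c=[7, 8, 9, 10]
truncate(c, 2): bitmap=FFFFFFFFF.... | a=[1, 5, 6] b=[0, 2, 3, 4] c=[7, 8]
append(c, 2): bitmap=FFFFFFFFFFF.. | a=[1, 5, 6] b=[0, 2, 3, 4] c=[7, 8, 9, 10]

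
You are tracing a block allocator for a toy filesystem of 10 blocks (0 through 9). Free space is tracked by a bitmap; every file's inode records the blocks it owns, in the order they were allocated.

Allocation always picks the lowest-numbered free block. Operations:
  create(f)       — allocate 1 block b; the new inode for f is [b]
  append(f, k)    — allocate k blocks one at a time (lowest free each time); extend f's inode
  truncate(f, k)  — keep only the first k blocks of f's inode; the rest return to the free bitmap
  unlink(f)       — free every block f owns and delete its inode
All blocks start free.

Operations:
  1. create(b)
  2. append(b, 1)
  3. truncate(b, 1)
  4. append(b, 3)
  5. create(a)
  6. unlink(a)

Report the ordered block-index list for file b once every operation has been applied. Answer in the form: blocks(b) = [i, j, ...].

blocks(b) = [0, 1, 2, 3]

[1] create(b) — b=0 (map F.........)
[2] append(b, 1) — b=0,1 (map FF........)
[3] truncate(b, 1) — b=0 (map F.........)
[4] append(b, 3) — b=0,1,2,3 (map FFFF......)
[5] create(a) — a=4 b=0,1,2,3 (map FFFFF.....)
[6] unlink(a) — b=0,1,2,3 (map FFFF......)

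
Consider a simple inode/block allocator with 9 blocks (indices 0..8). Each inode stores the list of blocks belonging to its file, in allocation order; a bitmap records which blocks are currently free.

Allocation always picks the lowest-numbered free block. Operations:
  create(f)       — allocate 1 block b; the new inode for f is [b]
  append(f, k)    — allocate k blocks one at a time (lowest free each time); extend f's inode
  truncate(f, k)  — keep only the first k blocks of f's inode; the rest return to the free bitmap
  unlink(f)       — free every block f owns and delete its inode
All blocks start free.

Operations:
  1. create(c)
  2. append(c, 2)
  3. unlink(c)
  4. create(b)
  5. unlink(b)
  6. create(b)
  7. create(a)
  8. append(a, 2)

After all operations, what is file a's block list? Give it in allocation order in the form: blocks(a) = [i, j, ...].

[1] create(c) — c=0 (map F........)
[2] append(c, 2) — c=0,1,2 (map FFF......)
[3] unlink(c) —  (map .........)
[4] create(b) — b=0 (map F........)
[5] unlink(b) —  (map .........)
[6] create(b) — b=0 (map F........)
[7] create(a) — a=1 b=0 (map FF.......)
[8] append(a, 2) — a=1,2,3 b=0 (map FFFF.....)

blocks(a) = [1, 2, 3]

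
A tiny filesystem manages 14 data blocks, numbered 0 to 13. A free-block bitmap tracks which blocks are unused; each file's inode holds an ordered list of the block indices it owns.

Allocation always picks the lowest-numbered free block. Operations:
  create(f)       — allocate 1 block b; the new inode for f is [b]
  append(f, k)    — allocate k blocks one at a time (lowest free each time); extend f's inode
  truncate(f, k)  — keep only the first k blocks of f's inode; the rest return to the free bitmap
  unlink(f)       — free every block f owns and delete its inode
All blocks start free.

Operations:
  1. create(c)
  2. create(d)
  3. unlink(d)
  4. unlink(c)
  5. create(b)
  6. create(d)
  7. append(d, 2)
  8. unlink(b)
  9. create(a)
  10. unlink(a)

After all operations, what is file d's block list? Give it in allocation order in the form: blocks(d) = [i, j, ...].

after create(c) → c:[0]  free=[F.............]
after create(d) → c:[0], d:[1]  free=[FF............]
after unlink(d) → c:[0]  free=[F.............]
after unlink(c) →   free=[..............]
after create(b) → b:[0]  free=[F.............]
after create(d) → b:[0], d:[1]  free=[FF............]
after append(d, 2) → b:[0], d:[1, 2, 3]  free=[FFFF..........]
after unlink(b) → d:[1, 2, 3]  free=[.FFF..........]
after create(a) → a:[0], d:[1, 2, 3]  free=[FFFF..........]
after unlink(a) → d:[1, 2, 3]  free=[.FFF..........]

blocks(d) = [1, 2, 3]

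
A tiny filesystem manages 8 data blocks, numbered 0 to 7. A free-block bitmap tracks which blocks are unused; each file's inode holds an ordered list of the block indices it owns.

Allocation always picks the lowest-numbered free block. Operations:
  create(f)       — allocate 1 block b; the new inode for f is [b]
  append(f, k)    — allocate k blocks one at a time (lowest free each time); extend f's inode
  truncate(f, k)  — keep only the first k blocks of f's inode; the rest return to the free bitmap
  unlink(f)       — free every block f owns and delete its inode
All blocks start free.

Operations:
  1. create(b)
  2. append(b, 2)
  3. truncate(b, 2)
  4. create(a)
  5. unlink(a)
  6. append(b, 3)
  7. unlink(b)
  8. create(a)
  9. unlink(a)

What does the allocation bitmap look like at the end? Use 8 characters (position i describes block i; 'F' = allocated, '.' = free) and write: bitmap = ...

create(b): bitmap=F....... | b=[0]
append(b, 2): bitmap=FFF..... | b=[0, 1, 2]
truncate(b, 2): bitmap=FF...... | b=[0, 1]
create(a): bitmap=FFF..... | a=[2] b=[0, 1]
unlink(a): bitmap=FF...... | b=[0, 1]
append(b, 3): bitmap=FFFFF... | b=[0, 1, 2, 3, 4]
unlink(b): bitmap=........ | 
create(a): bitmap=F....... | a=[0]
unlink(a): bitmap=........ | 

bitmap = ........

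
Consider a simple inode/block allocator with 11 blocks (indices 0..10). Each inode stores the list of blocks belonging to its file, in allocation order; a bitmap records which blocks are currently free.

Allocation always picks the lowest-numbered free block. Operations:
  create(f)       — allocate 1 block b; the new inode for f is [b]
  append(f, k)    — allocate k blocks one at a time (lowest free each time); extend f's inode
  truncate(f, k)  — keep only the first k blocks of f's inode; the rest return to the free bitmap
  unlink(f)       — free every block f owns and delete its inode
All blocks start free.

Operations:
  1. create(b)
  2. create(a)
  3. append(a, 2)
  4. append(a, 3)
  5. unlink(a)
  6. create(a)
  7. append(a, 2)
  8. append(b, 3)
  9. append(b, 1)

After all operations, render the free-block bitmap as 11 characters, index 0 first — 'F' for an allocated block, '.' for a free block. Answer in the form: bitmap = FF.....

bitmap = FFFFFFFF...

after create(b) → b:[0]  free=[F..........]
after create(a) → a:[1], b:[0]  free=[FF.........]
after append(a, 2) → a:[1, 2, 3], b:[0]  free=[FFFF.......]
after append(a, 3) → a:[1, 2, 3, 4, 5, 6], b:[0]  free=[FFFFFFF....]
after unlink(a) → b:[0]  free=[F..........]
after create(a) → a:[1], b:[0]  free=[FF.........]
after append(a, 2) → a:[1, 2, 3], b:[0]  free=[FFFF.......]
after append(b, 3) → a:[1, 2, 3], b:[0, 4, 5, 6]  free=[FFFFFFF....]
after append(b, 1) → a:[1, 2, 3], b:[0, 4, 5, 6, 7]  free=[FFFFFFFF...]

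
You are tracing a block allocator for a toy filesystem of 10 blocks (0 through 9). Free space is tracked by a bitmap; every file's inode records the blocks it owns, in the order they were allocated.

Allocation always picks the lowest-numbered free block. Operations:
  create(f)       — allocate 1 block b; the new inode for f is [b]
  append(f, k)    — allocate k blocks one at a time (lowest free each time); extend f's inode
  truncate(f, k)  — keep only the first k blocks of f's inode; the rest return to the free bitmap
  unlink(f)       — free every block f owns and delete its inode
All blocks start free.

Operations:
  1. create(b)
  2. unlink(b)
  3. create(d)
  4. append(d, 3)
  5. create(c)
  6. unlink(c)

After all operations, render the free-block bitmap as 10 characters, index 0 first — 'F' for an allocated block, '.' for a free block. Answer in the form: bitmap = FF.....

[1] create(b) — b=0 (map F.........)
[2] unlink(b) —  (map ..........)
[3] create(d) — d=0 (map F.........)
[4] append(d, 3) — d=0,1,2,3 (map FFFF......)
[5] create(c) — c=4 d=0,1,2,3 (map FFFFF.....)
[6] unlink(c) — d=0,1,2,3 (map FFFF......)

bitmap = FFFF......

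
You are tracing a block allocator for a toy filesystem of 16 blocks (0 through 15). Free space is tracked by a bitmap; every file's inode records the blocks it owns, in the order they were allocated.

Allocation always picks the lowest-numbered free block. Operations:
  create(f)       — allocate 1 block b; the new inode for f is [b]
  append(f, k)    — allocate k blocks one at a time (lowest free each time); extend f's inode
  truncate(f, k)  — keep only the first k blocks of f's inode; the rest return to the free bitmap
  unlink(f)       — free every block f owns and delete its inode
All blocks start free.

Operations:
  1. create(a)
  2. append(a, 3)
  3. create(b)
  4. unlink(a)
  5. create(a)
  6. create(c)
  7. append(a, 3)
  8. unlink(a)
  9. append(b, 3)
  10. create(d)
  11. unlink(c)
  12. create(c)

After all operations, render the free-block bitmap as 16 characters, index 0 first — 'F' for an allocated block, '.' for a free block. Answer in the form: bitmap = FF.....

  1. create(a)  ⇒  F...............  {a→[0]}
  2. append(a, 3)  ⇒  FFFF............  {a→[0, 1, 2, 3]}
  3. create(b)  ⇒  FFFFF...........  {a→[0, 1, 2, 3]; b→[4]}
  4. unlink(a)  ⇒  ....F...........  {b→[4]}
  5. create(a)  ⇒  F...F...........  {a→[0]; b→[4]}
  6. create(c)  ⇒  FF..F...........  {a→[0]; b→[4]; c→[1]}
  7. append(a, 3)  ⇒  FFFFFF..........  {a→[0, 2, 3, 5]; b→[4]; c→[1]}
  8. unlink(a)  ⇒  .F..F...........  {b→[4]; c→[1]}
  9. append(b, 3)  ⇒  FFFFF...........  {b→[4, 0, 2, 3]; c→[1]}
  10. create(d)  ⇒  FFFFFF..........  {b→[4, 0, 2, 3]; c→[1]; d→[5]}
  11. unlink(c)  ⇒  F.FFFF..........  {b→[4, 0, 2, 3]; d→[5]}
  12. create(c)  ⇒  FFFFFF..........  {b→[4, 0, 2, 3]; c→[1]; d→[5]}

bitmap = FFFFFF..........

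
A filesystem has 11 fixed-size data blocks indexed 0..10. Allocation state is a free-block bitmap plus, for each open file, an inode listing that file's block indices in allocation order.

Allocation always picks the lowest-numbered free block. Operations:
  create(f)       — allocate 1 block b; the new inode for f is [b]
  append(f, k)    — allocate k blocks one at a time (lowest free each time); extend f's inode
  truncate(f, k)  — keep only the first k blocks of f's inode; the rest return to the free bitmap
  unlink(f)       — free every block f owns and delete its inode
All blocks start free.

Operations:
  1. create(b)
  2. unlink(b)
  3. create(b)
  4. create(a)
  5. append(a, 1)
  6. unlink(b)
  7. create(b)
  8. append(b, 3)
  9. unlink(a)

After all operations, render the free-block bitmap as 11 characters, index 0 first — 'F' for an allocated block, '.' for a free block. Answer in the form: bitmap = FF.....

bitmap = F..FFF.....

after create(b) → b:[0]  free=[F..........]
after unlink(b) →   free=[...........]
after create(b) → b:[0]  free=[F..........]
after create(a) → a:[1], b:[0]  free=[FF.........]
after append(a, 1) → a:[1, 2], b:[0]  free=[FFF........]
after unlink(b) → a:[1, 2]  free=[.FF........]
after create(b) → a:[1, 2], b:[0]  free=[FFF........]
after append(b, 3) → a:[1, 2], b:[0, 3, 4, 5]  free=[FFFFFF.....]
after unlink(a) → b:[0, 3, 4, 5]  free=[F..FFF.....]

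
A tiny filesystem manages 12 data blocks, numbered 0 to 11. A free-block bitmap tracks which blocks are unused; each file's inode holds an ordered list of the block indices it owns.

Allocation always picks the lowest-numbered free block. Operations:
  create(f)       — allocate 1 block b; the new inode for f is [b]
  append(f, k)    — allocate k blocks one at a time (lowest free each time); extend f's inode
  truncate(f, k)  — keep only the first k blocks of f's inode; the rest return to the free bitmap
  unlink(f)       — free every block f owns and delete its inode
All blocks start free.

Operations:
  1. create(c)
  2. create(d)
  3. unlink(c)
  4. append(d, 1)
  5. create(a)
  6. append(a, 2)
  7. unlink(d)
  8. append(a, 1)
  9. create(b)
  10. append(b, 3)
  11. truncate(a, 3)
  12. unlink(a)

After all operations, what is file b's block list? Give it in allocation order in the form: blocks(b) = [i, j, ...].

  1. create(c)  ⇒  F...........  {c→[0]}
  2. create(d)  ⇒  FF..........  {c→[0]; d→[1]}
  3. unlink(c)  ⇒  .F..........  {d→[1]}
  4. append(d, 1)  ⇒  FF..........  {d→[1, 0]}
  5. create(a)  ⇒  FFF.........  {a→[2]; d→[1, 0]}
  6. append(a, 2)  ⇒  FFFFF.......  {a→[2, 3, 4]; d→[1, 0]}
  7. unlink(d)  ⇒  ..FFF.......  {a→[2, 3, 4]}
  8. append(a, 1)  ⇒  F.FFF.......  {a→[2, 3, 4, 0]}
  9. create(b)  ⇒  FFFFF.......  {a→[2, 3, 4, 0]; b→[1]}
  10. append(b, 3)  ⇒  FFFFFFFF....  {a→[2, 3, 4, 0]; b→[1, 5, 6, 7]}
  11. truncate(a, 3)  ⇒  .FFFFFFF....  {a→[2, 3, 4]; b→[1, 5, 6, 7]}
  12. unlink(a)  ⇒  .F...FFF....  {b→[1, 5, 6, 7]}

blocks(b) = [1, 5, 6, 7]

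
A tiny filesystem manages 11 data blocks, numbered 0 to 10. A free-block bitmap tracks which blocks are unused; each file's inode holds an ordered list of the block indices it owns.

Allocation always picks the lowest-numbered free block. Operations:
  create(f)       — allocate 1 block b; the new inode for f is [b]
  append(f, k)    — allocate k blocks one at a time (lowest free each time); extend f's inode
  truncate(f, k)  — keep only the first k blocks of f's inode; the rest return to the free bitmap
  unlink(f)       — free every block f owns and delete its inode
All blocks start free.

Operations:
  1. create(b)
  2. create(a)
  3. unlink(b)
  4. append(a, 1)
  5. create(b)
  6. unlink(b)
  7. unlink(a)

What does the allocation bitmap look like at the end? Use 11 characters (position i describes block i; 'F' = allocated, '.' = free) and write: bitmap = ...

bitmap = ...........

create(b): bitmap=F.......... | b=[0]
create(a): bitmap=FF......... | a=[1] b=[0]
unlink(b): bitmap=.F......... | a=[1]
append(a, 1): bitmap=FF......... | a=[1, 0]
create(b): bitmap=FFF........ | a=[1, 0] b=[2]
unlink(b): bitmap=FF......... | a=[1, 0]
unlink(a): bitmap=........... | 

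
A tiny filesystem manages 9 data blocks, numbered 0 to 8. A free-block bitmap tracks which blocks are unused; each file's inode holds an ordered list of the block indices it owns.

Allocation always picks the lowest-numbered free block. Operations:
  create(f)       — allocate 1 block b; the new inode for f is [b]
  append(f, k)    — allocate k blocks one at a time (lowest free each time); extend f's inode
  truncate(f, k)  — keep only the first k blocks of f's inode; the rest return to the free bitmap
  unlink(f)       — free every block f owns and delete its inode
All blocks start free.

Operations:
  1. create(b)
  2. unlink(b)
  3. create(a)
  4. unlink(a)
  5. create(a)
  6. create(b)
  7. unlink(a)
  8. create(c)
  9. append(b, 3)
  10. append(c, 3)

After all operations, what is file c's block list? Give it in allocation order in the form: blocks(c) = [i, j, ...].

blocks(c) = [0, 5, 6, 7]

after create(b) → b:[0]  free=[F........]
after unlink(b) →   free=[.........]
after create(a) → a:[0]  free=[F........]
after unlink(a) →   free=[.........]
after create(a) → a:[0]  free=[F........]
after create(b) → a:[0], b:[1]  free=[FF.......]
after unlink(a) → b:[1]  free=[.F.......]
after create(c) → b:[1], c:[0]  free=[FF.......]
after append(b, 3) → b:[1, 2, 3, 4], c:[0]  free=[FFFFF....]
after append(c, 3) → b:[1, 2, 3, 4], c:[0, 5, 6, 7]  free=[FFFFFFFF.]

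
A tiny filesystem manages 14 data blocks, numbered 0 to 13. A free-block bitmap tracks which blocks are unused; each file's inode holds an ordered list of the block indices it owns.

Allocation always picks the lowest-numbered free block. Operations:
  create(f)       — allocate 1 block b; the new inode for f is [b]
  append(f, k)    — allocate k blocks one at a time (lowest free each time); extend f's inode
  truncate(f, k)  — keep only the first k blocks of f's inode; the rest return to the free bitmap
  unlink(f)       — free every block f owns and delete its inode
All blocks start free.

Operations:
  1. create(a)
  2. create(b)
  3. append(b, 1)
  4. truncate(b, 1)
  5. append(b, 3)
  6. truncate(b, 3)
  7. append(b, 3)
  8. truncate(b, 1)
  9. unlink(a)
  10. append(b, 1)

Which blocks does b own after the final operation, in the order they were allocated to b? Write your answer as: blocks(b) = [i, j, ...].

blocks(b) = [1, 0]

create(a): bitmap=F............. | a=[0]
create(b): bitmap=FF............ | a=[0] b=[1]
append(b, 1): bitmap=FFF........... | a=[0] b=[1, 2]
truncate(b, 1): bitmap=FF............ | a=[0] b=[1]
append(b, 3): bitmap=FFFFF......... | a=[0] b=[1, 2, 3, 4]
truncate(b, 3): bitmap=FFFF.......... | a=[0] b=[1, 2, 3]
append(b, 3): bitmap=FFFFFFF....... | a=[0] b=[1, 2, 3, 4, 5, 6]
truncate(b, 1): bitmap=FF............ | a=[0] b=[1]
unlink(a): bitmap=.F............ | b=[1]
append(b, 1): bitmap=FF............ | b=[1, 0]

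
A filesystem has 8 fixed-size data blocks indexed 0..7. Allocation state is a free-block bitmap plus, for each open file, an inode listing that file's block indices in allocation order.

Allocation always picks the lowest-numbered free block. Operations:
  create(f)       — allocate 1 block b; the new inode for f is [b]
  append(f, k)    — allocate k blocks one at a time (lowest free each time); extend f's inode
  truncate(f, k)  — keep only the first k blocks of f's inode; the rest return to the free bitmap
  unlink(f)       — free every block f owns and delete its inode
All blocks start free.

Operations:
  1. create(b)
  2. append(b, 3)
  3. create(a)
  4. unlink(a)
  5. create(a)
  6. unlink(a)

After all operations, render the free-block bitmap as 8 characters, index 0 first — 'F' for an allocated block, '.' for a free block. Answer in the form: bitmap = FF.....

  1. create(b)  ⇒  F.......  {b→[0]}
  2. append(b, 3)  ⇒  FFFF....  {b→[0, 1, 2, 3]}
  3. create(a)  ⇒  FFFFF...  {a→[4]; b→[0, 1, 2, 3]}
  4. unlink(a)  ⇒  FFFF....  {b→[0, 1, 2, 3]}
  5. create(a)  ⇒  FFFFF...  {a→[4]; b→[0, 1, 2, 3]}
  6. unlink(a)  ⇒  FFFF....  {b→[0, 1, 2, 3]}

bitmap = FFFF....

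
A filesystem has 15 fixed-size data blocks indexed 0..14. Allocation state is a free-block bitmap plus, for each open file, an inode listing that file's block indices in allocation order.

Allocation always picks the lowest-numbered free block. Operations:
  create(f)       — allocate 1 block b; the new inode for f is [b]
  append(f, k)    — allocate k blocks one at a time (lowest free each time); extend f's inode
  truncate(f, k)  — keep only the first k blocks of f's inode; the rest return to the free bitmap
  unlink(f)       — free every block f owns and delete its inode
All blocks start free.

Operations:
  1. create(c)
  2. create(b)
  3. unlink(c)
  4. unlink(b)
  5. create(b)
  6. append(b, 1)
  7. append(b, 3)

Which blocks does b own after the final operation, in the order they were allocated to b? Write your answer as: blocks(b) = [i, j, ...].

create(c): bitmap=F.............. | c=[0]
create(b): bitmap=FF............. | b=[1] c=[0]
unlink(c): bitmap=.F............. | b=[1]
unlink(b): bitmap=............... | 
create(b): bitmap=F.............. | b=[0]
append(b, 1): bitmap=FF............. | b=[0, 1]
append(b, 3): bitmap=FFFFF.......... | b=[0, 1, 2, 3, 4]

blocks(b) = [0, 1, 2, 3, 4]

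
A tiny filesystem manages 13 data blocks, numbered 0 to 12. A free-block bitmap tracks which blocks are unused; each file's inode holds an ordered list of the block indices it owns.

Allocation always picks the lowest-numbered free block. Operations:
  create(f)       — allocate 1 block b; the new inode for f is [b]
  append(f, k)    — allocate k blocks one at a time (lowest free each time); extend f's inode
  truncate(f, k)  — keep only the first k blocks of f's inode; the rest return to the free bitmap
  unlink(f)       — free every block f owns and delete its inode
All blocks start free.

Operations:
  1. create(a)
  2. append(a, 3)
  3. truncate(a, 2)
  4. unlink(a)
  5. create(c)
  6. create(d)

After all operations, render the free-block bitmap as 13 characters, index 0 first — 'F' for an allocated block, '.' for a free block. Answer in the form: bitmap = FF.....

create(a): bitmap=F............ | a=[0]
append(a, 3): bitmap=FFFF......... | a=[0, 1, 2, 3]
truncate(a, 2): bitmap=FF........... | a=[0, 1]
unlink(a): bitmap=............. | 
create(c): bitmap=F............ | c=[0]
create(d): bitmap=FF........... | c=[0] d=[1]

bitmap = FF...........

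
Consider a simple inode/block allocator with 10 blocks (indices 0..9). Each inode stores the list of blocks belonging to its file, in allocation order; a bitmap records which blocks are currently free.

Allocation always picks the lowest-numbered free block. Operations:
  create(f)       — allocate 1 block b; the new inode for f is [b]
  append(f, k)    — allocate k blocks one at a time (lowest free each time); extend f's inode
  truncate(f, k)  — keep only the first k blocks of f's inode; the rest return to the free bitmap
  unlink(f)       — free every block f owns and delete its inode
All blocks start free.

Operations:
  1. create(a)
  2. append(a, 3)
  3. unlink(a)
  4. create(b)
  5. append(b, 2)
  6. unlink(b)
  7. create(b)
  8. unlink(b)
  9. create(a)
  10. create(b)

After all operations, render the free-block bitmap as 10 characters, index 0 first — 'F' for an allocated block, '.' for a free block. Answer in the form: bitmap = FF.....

bitmap = FF........

[1] create(a) — a=0 (map F.........)
[2] append(a, 3) — a=0,1,2,3 (map FFFF......)
[3] unlink(a) —  (map ..........)
[4] create(b) — b=0 (map F.........)
[5] append(b, 2) — b=0,1,2 (map FFF.......)
[6] unlink(b) —  (map ..........)
[7] create(b) — b=0 (map F.........)
[8] unlink(b) —  (map ..........)
[9] create(a) — a=0 (map F.........)
[10] create(b) — a=0 b=1 (map FF........)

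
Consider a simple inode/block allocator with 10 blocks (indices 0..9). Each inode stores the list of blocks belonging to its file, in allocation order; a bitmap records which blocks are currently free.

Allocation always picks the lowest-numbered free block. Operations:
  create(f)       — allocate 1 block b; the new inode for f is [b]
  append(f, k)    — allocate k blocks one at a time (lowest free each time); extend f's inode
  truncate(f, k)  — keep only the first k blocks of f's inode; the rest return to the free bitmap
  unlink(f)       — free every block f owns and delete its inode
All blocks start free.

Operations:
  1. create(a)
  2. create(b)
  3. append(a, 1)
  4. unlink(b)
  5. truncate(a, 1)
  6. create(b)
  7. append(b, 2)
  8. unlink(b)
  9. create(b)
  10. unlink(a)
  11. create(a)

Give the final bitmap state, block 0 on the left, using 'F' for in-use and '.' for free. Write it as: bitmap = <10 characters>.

bitmap = FF........

after create(a) → a:[0]  free=[F.........]
after create(b) → a:[0], b:[1]  free=[FF........]
after append(a, 1) → a:[0, 2], b:[1]  free=[FFF.......]
after unlink(b) → a:[0, 2]  free=[F.F.......]
after truncate(a, 1) → a:[0]  free=[F.........]
after create(b) → a:[0], b:[1]  free=[FF........]
after append(b, 2) → a:[0], b:[1, 2, 3]  free=[FFFF......]
after unlink(b) → a:[0]  free=[F.........]
after create(b) → a:[0], b:[1]  free=[FF........]
after unlink(a) → b:[1]  free=[.F........]
after create(a) → a:[0], b:[1]  free=[FF........]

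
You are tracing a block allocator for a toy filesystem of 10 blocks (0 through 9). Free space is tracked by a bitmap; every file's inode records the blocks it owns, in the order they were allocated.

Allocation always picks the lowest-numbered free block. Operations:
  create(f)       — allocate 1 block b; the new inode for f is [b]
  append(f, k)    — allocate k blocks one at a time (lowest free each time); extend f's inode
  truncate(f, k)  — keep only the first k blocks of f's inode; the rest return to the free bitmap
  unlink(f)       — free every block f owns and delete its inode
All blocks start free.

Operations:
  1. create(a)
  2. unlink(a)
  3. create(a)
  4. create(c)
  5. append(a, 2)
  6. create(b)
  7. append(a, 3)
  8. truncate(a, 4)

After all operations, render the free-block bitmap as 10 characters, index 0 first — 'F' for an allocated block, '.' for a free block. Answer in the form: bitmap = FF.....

[1] create(a) — a=0 (map F.........)
[2] unlink(a) —  (map ..........)
[3] create(a) — a=0 (map F.........)
[4] create(c) — a=0 c=1 (map FF........)
[5] append(a, 2) — a=0,2,3 c=1 (map FFFF......)
[6] create(b) — a=0,2,3 b=4 c=1 (map FFFFF.....)
[7] append(a, 3) — a=0,2,3,5,6,7 b=4 c=1 (map FFFFFFFF..)
[8] truncate(a, 4) — a=0,2,3,5 b=4 c=1 (map FFFFFF....)

bitmap = FFFFFF....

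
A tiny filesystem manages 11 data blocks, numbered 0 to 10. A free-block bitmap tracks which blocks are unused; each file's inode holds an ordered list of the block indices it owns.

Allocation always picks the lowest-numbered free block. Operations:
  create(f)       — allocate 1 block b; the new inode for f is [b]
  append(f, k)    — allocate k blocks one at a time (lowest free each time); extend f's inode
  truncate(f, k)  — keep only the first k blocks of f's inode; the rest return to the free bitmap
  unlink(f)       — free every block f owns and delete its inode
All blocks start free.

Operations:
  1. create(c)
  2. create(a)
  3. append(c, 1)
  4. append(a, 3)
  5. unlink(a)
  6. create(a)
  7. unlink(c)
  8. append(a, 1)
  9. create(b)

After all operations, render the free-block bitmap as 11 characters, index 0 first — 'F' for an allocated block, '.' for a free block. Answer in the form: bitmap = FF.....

after create(c) → c:[0]  free=[F..........]
after create(a) → a:[1], c:[0]  free=[FF.........]
after append(c, 1) → a:[1], c:[0, 2]  free=[FFF........]
after append(a, 3) → a:[1, 3, 4, 5], c:[0, 2]  free=[FFFFFF.....]
after unlink(a) → c:[0, 2]  free=[F.F........]
after create(a) → a:[1], c:[0, 2]  free=[FFF........]
after unlink(c) → a:[1]  free=[.F.........]
after append(a, 1) → a:[1, 0]  free=[FF.........]
after create(b) → a:[1, 0], b:[2]  free=[FFF........]

bitmap = FFF........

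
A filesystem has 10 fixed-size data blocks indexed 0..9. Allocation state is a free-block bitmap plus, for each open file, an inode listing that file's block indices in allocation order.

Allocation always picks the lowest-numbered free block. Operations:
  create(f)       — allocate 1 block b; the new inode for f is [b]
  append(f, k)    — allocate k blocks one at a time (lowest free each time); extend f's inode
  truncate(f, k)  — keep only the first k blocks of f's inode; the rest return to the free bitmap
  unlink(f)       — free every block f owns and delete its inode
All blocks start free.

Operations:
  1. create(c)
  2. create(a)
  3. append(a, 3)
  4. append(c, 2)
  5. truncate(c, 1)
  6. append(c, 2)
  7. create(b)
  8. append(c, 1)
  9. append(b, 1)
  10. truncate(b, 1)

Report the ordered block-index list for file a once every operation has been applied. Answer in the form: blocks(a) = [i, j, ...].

create(c): bitmap=F......... | c=[0]
create(a): bitmap=FF........ | a=[1] c=[0]
append(a, 3): bitmap=FFFFF..... | a=[1, 2, 3, 4] c=[0]
append(c, 2): bitmap=FFFFFFF... | a=[1, 2, 3, 4] c=[0, 5, 6]
truncate(c, 1): bitmap=FFFFF..... | a=[1, 2, 3, 4] c=[0]
append(c, 2): bitmap=FFFFFFF... | a=[1, 2, 3, 4] c=[0, 5, 6]
create(b): bitmap=FFFFFFFF.. | a=[1, 2, 3, 4] b=[7] c=[0, 5, 6]
append(c, 1): bitmap=FFFFFFFFF. | a=[1, 2, 3, 4] b=[7] c=[0, 5, 6, 8]
append(b, 1): bitmap=FFFFFFFFFF | a=[1, 2, 3, 4] b=[7, 9] c=[0, 5, 6, 8]
truncate(b, 1): bitmap=FFFFFFFFF. | a=[1, 2, 3, 4] b=[7] c=[0, 5, 6, 8]

blocks(a) = [1, 2, 3, 4]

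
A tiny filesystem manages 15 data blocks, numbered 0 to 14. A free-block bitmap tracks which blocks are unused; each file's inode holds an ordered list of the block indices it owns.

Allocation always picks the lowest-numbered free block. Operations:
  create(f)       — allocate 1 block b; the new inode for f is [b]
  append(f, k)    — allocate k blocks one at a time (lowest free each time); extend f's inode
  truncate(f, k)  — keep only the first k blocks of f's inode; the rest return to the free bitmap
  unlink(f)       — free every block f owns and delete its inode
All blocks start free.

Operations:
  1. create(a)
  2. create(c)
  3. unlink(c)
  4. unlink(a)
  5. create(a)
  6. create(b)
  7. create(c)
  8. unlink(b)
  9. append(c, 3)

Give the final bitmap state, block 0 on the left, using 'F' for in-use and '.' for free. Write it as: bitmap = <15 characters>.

after create(a) → a:[0]  free=[F..............]
after create(c) → a:[0], c:[1]  free=[FF.............]
after unlink(c) → a:[0]  free=[F..............]
after unlink(a) →   free=[...............]
after create(a) → a:[0]  free=[F..............]
after create(b) → a:[0], b:[1]  free=[FF.............]
after create(c) → a:[0], b:[1], c:[2]  free=[FFF............]
after unlink(b) → a:[0], c:[2]  free=[F.F............]
after append(c, 3) → a:[0], c:[2, 1, 3, 4]  free=[FFFFF..........]

bitmap = FFFFF..........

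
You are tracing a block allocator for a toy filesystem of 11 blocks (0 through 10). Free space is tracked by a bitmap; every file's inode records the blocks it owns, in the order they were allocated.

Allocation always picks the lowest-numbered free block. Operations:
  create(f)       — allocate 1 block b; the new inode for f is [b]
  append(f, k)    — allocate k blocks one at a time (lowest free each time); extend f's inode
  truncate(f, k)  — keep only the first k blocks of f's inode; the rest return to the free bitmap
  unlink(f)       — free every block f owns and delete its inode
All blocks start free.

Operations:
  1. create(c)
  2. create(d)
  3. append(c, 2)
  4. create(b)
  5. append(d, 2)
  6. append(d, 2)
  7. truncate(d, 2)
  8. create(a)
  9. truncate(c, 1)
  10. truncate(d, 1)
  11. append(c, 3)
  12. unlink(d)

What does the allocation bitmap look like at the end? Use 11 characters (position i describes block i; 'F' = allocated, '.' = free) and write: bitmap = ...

after create(c) → c:[0]  free=[F..........]
after create(d) → c:[0], d:[1]  free=[FF.........]
after append(c, 2) → c:[0, 2, 3], d:[1]  free=[FFFF.......]
after create(b) → b:[4], c:[0, 2, 3], d:[1]  free=[FFFFF......]
after append(d, 2) → b:[4], c:[0, 2, 3], d:[1, 5, 6]  free=[FFFFFFF....]
after append(d, 2) → b:[4], c:[0, 2, 3], d:[1, 5, 6, 7, 8]  free=[FFFFFFFFF..]
after truncate(d, 2) → b:[4], c:[0, 2, 3], d:[1, 5]  free=[FFFFFF.....]
after create(a) → a:[6], b:[4], c:[0, 2, 3], d:[1, 5]  free=[FFFFFFF....]
after truncate(c, 1) → a:[6], b:[4], c:[0], d:[1, 5]  free=[FF..FFF....]
after truncate(d, 1) → a:[6], b:[4], c:[0], d:[1]  free=[FF..F.F....]
after append(c, 3) → a:[6], b:[4], c:[0, 2, 3, 5], d:[1]  free=[FFFFFFF....]
after unlink(d) → a:[6], b:[4], c:[0, 2, 3, 5]  free=[F.FFFFF....]

bitmap = F.FFFFF....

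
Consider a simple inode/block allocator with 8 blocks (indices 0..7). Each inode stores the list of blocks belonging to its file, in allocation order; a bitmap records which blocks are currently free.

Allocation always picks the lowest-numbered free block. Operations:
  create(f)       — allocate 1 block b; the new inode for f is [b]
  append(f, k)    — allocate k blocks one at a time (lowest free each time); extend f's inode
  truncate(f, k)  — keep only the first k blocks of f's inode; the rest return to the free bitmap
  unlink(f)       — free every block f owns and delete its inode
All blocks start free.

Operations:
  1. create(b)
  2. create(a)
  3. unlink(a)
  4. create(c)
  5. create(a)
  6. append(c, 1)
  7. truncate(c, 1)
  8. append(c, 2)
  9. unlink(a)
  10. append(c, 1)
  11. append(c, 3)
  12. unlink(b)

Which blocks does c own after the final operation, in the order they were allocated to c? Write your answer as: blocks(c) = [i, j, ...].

create(b): bitmap=F....... | b=[0]
create(a): bitmap=FF...... | a=[1] b=[0]
unlink(a): bitmap=F....... | b=[0]
create(c): bitmap=FF...... | b=[0] c=[1]
create(a): bitmap=FFF..... | a=[2] b=[0] c=[1]
append(c, 1): bitmap=FFFF.... | a=[2] b=[0] c=[1, 3]
truncate(c, 1): bitmap=FFF..... | a=[2] b=[0] c=[1]
append(c, 2): bitmap=FFFFF... | a=[2] b=[0] c=[1, 3, 4]
unlink(a): bitmap=FF.FF... | b=[0] c=[1, 3, 4]
append(c, 1): bitmap=FFFFF... | b=[0] c=[1, 3, 4, 2]
append(c, 3): bitmap=FFFFFFFF | b=[0] c=[1, 3, 4, 2, 5, 6, 7]
unlink(b): bitmap=.FFFFFFF | c=[1, 3, 4, 2, 5, 6, 7]

blocks(c) = [1, 3, 4, 2, 5, 6, 7]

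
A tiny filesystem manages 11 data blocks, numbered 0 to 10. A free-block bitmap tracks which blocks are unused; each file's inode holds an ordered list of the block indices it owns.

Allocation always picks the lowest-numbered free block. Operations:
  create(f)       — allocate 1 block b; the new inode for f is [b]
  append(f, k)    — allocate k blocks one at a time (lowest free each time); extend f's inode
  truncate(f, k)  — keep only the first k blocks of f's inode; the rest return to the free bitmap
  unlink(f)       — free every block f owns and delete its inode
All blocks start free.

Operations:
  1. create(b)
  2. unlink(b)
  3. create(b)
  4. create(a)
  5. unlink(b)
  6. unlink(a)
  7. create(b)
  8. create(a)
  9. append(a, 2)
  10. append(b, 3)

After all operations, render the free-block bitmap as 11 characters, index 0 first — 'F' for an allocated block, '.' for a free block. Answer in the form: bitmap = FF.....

  1. create(b)  ⇒  F..........  {b→[0]}
  2. unlink(b)  ⇒  ...........  {}
  3. create(b)  ⇒  F..........  {b→[0]}
  4. create(a)  ⇒  FF.........  {a→[1]; b→[0]}
  5. unlink(b)  ⇒  .F.........  {a→[1]}
  6. unlink(a)  ⇒  ...........  {}
  7. create(b)  ⇒  F..........  {b→[0]}
  8. create(a)  ⇒  FF.........  {a→[1]; b→[0]}
  9. append(a, 2)  ⇒  FFFF.......  {a→[1, 2, 3]; b→[0]}
  10. append(b, 3)  ⇒  FFFFFFF....  {a→[1, 2, 3]; b→[0, 4, 5, 6]}

bitmap = FFFFFFF....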